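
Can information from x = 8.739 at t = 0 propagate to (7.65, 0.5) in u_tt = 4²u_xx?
Yes. The domain of dependence is [5.65, 9.65], and 8.739 ∈ [5.65, 9.65].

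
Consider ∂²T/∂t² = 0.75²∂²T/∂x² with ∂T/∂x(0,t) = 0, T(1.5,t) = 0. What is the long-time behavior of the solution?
As t → ∞, T oscillates (no decay). Energy is conserved; the solution oscillates indefinitely as standing waves.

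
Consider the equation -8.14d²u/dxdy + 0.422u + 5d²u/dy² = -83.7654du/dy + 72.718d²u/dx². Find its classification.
Rewriting in standard form: -72.718d²u/dx² - 8.14d²u/dxdy + 5d²u/dy² + 83.7654du/dy + 0.422u = 0. Hyperbolic. (A = -72.718, B = -8.14, C = 5 gives B² - 4AC = 1520.6196.)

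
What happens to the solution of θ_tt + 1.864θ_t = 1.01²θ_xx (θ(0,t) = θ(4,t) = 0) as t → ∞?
θ → 0. Damping (γ=1.864) dissipates energy; oscillations decay exponentially.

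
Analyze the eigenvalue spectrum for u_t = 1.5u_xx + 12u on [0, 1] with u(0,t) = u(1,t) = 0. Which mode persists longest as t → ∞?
Eigenvalues: λₙ = 1.5n²π²/1² - 12.
First three modes:
  n=1: λ₁ = 1.5π² - 12 ≈ 2.804
  n=2: λ₂ = 6π² - 12 ≈ 47.218
  n=3: λ₃ = 13.5π² - 12 ≈ 121.24
Since 1.5π² ≈ 14.804 > 12, all λₙ > 0.
The n=1 mode decays slowest → dominates as t → ∞.
Asymptotic: u ~ c₁ sin(πx/1) e^{-λ₁t} with decay rate λ₁ ≈ 2.804.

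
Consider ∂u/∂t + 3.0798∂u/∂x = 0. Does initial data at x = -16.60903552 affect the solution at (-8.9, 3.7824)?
No. Only data at x = -20.54903552 affects (-8.9, 3.7824). Advection has one-way propagation along characteristics.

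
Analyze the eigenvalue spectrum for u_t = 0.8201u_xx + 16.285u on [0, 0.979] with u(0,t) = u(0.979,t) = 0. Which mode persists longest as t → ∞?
Eigenvalues: λₙ = 0.8201n²π²/0.979² - 16.285.
First three modes:
  n=1: λ₁ = 0.8201π²/0.979² - 16.285 ≈ -7.84
  n=2: λ₂ = 3.2804π²/0.979² - 16.285 ≈ 17.495
  n=3: λ₃ = 7.3809π²/0.979² - 16.285 ≈ 59.72
Since 0.8201π²/0.979² ≈ 8.445 < 16.285, λ₁ < 0.
The n=1 mode grows fastest (−λₙ is largest for n=1) → dominates.
Asymptotic: u ~ c₁ sin(πx/0.979) e^{7.84t} (exponential growth at rate −λ₁ ≈ 7.84).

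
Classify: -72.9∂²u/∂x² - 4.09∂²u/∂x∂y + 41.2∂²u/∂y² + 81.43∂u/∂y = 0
Hyperbolic (discriminant = 12030.6481).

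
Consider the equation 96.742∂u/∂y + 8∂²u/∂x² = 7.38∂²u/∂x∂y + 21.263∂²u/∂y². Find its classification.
Rewriting in standard form: 8∂²u/∂x² - 7.38∂²u/∂x∂y - 21.263∂²u/∂y² + 96.742∂u/∂y = 0. Hyperbolic. (A = 8, B = -7.38, C = -21.263 gives B² - 4AC = 734.8804.)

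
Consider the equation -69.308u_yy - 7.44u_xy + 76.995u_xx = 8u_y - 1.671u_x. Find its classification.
Rewriting in standard form: 76.995u_xx - 7.44u_xy - 69.308u_yy + 1.671u_x - 8u_y = 0. Hyperbolic. (A = 76.995, B = -7.44, C = -69.308 gives B² - 4AC = 21400.83144.)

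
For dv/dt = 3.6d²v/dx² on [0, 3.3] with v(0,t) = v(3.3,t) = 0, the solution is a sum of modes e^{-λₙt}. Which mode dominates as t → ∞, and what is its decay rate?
Eigenvalues: λₙ = 3.6n²π²/3.3².
First three modes:
  n=1: λ₁ = 3.6π²/3.3² ≈ 3.263
  n=2: λ₂ = 14.4π²/3.3² ≈ 13.051 (4× faster decay)
  n=3: λ₃ = 32.4π²/3.3² ≈ 29.364 (9× faster decay)
As t → ∞, higher modes decay exponentially faster. The n=1 mode dominates: v ~ c₁ sin(πx/3.3) e^{-λ₁t}.
Decay rate: λ₁ = 3.6π²/3.3² ≈ 3.263.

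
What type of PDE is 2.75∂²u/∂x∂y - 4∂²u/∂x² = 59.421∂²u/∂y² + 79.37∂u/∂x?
Rewriting in standard form: -4∂²u/∂x² + 2.75∂²u/∂x∂y - 59.421∂²u/∂y² - 79.37∂u/∂x = 0. With A = -4, B = 2.75, C = -59.421, the discriminant is -943.1735. This is an elliptic PDE.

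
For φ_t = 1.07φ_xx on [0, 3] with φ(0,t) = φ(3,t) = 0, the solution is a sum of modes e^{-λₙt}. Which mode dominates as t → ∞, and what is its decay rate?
Eigenvalues: λₙ = 1.07n²π²/3².
First three modes:
  n=1: λ₁ = 1.07π²/3² ≈ 1.173
  n=2: λ₂ = 4.28π²/3² ≈ 4.694 (4× faster decay)
  n=3: λ₃ = 9.63π²/3² ≈ 10.56 (9× faster decay)
As t → ∞, higher modes decay exponentially faster. The n=1 mode dominates: φ ~ c₁ sin(πx/3) e^{-λ₁t}.
Decay rate: λ₁ = 1.07π²/3² ≈ 1.173.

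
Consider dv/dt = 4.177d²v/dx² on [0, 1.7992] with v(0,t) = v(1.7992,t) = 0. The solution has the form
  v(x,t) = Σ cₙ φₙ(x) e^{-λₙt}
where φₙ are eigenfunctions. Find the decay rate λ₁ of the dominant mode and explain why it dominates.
Eigenvalues: λₙ = 4.177n²π²/1.7992².
First three modes:
  n=1: λ₁ = 4.177π²/1.7992² ≈ 12.735
  n=2: λ₂ = 16.708π²/1.7992² ≈ 50.941 (4× faster decay)
  n=3: λ₃ = 37.593π²/1.7992² ≈ 114.617 (9× faster decay)
As t → ∞, higher modes decay exponentially faster. The n=1 mode dominates: v ~ c₁ sin(πx/1.7992) e^{-λ₁t}.
Decay rate: λ₁ = 4.177π²/1.7992² ≈ 12.735.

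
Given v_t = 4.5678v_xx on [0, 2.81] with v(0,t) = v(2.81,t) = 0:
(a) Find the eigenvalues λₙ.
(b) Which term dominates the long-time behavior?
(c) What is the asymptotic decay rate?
Eigenvalues: λₙ = 4.5678n²π²/2.81².
First three modes:
  n=1: λ₁ = 4.5678π²/2.81² ≈ 5.709
  n=2: λ₂ = 18.2712π²/2.81² ≈ 22.838 (4× faster decay)
  n=3: λ₃ = 41.1102π²/2.81² ≈ 51.385 (9× faster decay)
As t → ∞, higher modes decay exponentially faster. The n=1 mode dominates: v ~ c₁ sin(πx/2.81) e^{-λ₁t}.
Decay rate: λ₁ = 4.5678π²/2.81² ≈ 5.709.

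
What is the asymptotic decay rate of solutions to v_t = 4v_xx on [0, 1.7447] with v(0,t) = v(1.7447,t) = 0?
Eigenvalues: λₙ = 4n²π²/1.7447².
First three modes:
  n=1: λ₁ = 4π²/1.7447² ≈ 12.969
  n=2: λ₂ = 16π²/1.7447² ≈ 51.877 (4× faster decay)
  n=3: λ₃ = 36π²/1.7447² ≈ 116.724 (9× faster decay)
As t → ∞, higher modes decay exponentially faster. The n=1 mode dominates: v ~ c₁ sin(πx/1.7447) e^{-λ₁t}.
Decay rate: λ₁ = 4π²/1.7447² ≈ 12.969.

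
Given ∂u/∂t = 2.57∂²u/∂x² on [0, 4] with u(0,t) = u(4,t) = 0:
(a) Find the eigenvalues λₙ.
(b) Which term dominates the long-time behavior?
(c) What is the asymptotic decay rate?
Eigenvalues: λₙ = 2.57n²π²/4².
First three modes:
  n=1: λ₁ = 2.57π²/4² ≈ 1.585
  n=2: λ₂ = 10.28π²/4² ≈ 6.341 (4× faster decay)
  n=3: λ₃ = 23.13π²/4² ≈ 14.268 (9× faster decay)
As t → ∞, higher modes decay exponentially faster. The n=1 mode dominates: u ~ c₁ sin(πx/4) e^{-λ₁t}.
Decay rate: λ₁ = 2.57π²/4² ≈ 1.585.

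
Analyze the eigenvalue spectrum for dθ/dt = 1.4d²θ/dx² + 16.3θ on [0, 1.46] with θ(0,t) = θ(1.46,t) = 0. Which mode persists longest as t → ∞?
Eigenvalues: λₙ = 1.4n²π²/1.46² - 16.3.
First three modes:
  n=1: λ₁ = 1.4π²/1.46² - 16.3 ≈ -9.818
  n=2: λ₂ = 5.6π²/1.46² - 16.3 ≈ 9.629
  n=3: λ₃ = 12.6π²/1.46² - 16.3 ≈ 42.04
Since 1.4π²/1.46² ≈ 6.482 < 16.3, λ₁ < 0.
The n=1 mode grows fastest (−λₙ is largest for n=1) → dominates.
Asymptotic: θ ~ c₁ sin(πx/1.46) e^{9.818t} (exponential growth at rate −λ₁ ≈ 9.818).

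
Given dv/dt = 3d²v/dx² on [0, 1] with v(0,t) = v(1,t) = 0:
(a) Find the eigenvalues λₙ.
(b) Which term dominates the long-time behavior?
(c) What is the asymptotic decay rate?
Eigenvalues: λₙ = 3n²π².
First three modes:
  n=1: λ₁ = 3π² ≈ 29.609
  n=2: λ₂ = 12π² ≈ 118.435 (4× faster decay)
  n=3: λ₃ = 27π² ≈ 266.479 (9× faster decay)
As t → ∞, higher modes decay exponentially faster. The n=1 mode dominates: v ~ c₁ sin(πx) e^{-λ₁t}.
Decay rate: λ₁ = 3π² ≈ 29.609.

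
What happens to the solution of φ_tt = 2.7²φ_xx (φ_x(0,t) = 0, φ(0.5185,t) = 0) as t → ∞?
φ oscillates (no decay). Energy is conserved; the solution oscillates indefinitely as standing waves.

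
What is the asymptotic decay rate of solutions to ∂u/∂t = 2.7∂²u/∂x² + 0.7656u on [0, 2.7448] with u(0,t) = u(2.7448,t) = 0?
Eigenvalues: λₙ = 2.7n²π²/2.7448² - 0.7656.
First three modes:
  n=1: λ₁ = 2.7π²/2.7448² - 0.7656 ≈ 2.771
  n=2: λ₂ = 10.8π²/2.7448² - 0.7656 ≈ 13.383
  n=3: λ₃ = 24.3π²/2.7448² - 0.7656 ≈ 31.068
Since 2.7π²/2.7448² ≈ 3.537 > 0.7656, all λₙ > 0.
The n=1 mode decays slowest → dominates as t → ∞.
Asymptotic: u ~ c₁ sin(πx/2.7448) e^{-λ₁t} with decay rate λ₁ ≈ 2.771.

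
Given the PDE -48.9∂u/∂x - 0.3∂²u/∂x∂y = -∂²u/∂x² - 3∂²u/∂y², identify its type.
Rewriting in standard form: ∂²u/∂x² - 0.3∂²u/∂x∂y + 3∂²u/∂y² - 48.9∂u/∂x = 0. The second-order coefficients are A = 1, B = -0.3, C = 3. Since B² - 4AC = -11.91 < 0, this is an elliptic PDE.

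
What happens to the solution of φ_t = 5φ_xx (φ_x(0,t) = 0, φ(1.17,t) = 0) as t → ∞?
φ → 0. Heat escapes through the Dirichlet boundary.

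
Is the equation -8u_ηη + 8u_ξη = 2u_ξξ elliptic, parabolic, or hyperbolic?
Rewriting in standard form: -2u_ξξ + 8u_ξη - 8u_ηη = 0. Computing B² - 4AC with A = -2, B = 8, C = -8: discriminant = 0 (zero). Answer: parabolic.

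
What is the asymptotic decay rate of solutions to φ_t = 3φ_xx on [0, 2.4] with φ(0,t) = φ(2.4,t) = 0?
Eigenvalues: λₙ = 3n²π²/2.4².
First three modes:
  n=1: λ₁ = 3π²/2.4² ≈ 5.14
  n=2: λ₂ = 12π²/2.4² ≈ 20.562 (4× faster decay)
  n=3: λ₃ = 27π²/2.4² ≈ 46.264 (9× faster decay)
As t → ∞, higher modes decay exponentially faster. The n=1 mode dominates: φ ~ c₁ sin(πx/2.4) e^{-λ₁t}.
Decay rate: λ₁ = 3π²/2.4² ≈ 5.14.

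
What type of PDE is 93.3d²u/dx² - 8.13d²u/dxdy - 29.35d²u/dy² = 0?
With A = 93.3, B = -8.13, C = -29.35, the discriminant is 11019.5169. This is a hyperbolic PDE.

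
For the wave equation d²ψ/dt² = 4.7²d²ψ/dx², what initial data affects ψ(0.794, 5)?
Domain of dependence: [-22.706, 24.294]. Signals travel at speed 4.7, so data within |x - 0.794| ≤ 4.7·5 = 23.5 can reach the point.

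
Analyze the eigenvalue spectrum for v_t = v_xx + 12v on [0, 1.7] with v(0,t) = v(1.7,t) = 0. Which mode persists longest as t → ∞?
Eigenvalues: λₙ = n²π²/1.7² - 12.
First three modes:
  n=1: λ₁ = π²/1.7² - 12 ≈ -8.585
  n=2: λ₂ = 4π²/1.7² - 12 ≈ 1.66
  n=3: λ₃ = 9π²/1.7² - 12 ≈ 18.736
Since π²/1.7² ≈ 3.415 < 12, λ₁ < 0.
The n=1 mode grows fastest (−λₙ is largest for n=1) → dominates.
Asymptotic: v ~ c₁ sin(πx/1.7) e^{8.585t} (exponential growth at rate −λ₁ ≈ 8.585).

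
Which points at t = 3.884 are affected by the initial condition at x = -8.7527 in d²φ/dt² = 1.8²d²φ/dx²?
Domain of influence: [-15.7439, -1.7615]. Data at x = -8.7527 spreads outward at speed 1.8.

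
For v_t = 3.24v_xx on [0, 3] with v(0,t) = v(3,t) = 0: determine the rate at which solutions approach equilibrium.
Eigenvalues: λₙ = 3.24n²π²/3².
First three modes:
  n=1: λ₁ = 3.24π²/3² ≈ 3.553
  n=2: λ₂ = 12.96π²/3² ≈ 14.212 (4× faster decay)
  n=3: λ₃ = 29.16π²/3² ≈ 31.978 (9× faster decay)
As t → ∞, higher modes decay exponentially faster. The n=1 mode dominates: v ~ c₁ sin(πx/3) e^{-λ₁t}.
Decay rate: λ₁ = 3.24π²/3² ≈ 3.553.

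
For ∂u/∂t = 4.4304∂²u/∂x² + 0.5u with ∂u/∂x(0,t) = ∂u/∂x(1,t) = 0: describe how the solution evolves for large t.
u grows unboundedly. With Neumann BCs the constant mode has diffusion eigenvalue 0, so any r > 0 makes it grow like e^(0.5t); solution grows exponentially.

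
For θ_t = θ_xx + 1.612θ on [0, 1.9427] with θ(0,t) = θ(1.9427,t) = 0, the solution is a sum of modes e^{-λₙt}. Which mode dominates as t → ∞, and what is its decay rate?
Eigenvalues: λₙ = n²π²/1.9427² - 1.612.
First three modes:
  n=1: λ₁ = π²/1.9427² - 1.612 ≈ 1.003
  n=2: λ₂ = 4π²/1.9427² - 1.612 ≈ 8.848
  n=3: λ₃ = 9π²/1.9427² - 1.612 ≈ 21.924
Since π²/1.9427² ≈ 2.615 > 1.612, all λₙ > 0.
The n=1 mode decays slowest → dominates as t → ∞.
Asymptotic: θ ~ c₁ sin(πx/1.9427) e^{-λ₁t} with decay rate λ₁ ≈ 1.003.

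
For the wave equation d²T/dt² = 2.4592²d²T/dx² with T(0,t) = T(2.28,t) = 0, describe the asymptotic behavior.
T oscillates (no decay). Energy is conserved; the solution oscillates indefinitely as standing waves.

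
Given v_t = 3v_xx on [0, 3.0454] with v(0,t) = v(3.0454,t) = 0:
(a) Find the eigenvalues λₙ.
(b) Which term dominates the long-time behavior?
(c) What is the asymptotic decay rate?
Eigenvalues: λₙ = 3n²π²/3.0454².
First three modes:
  n=1: λ₁ = 3π²/3.0454² ≈ 3.193
  n=2: λ₂ = 12π²/3.0454² ≈ 12.77 (4× faster decay)
  n=3: λ₃ = 27π²/3.0454² ≈ 28.733 (9× faster decay)
As t → ∞, higher modes decay exponentially faster. The n=1 mode dominates: v ~ c₁ sin(πx/3.0454) e^{-λ₁t}.
Decay rate: λ₁ = 3π²/3.0454² ≈ 3.193.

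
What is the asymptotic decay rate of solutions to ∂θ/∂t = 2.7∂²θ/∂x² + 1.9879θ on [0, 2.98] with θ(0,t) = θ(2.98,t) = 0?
Eigenvalues: λₙ = 2.7n²π²/2.98² - 1.9879.
First three modes:
  n=1: λ₁ = 2.7π²/2.98² - 1.9879 ≈ 1.013
  n=2: λ₂ = 10.8π²/2.98² - 1.9879 ≈ 10.015
  n=3: λ₃ = 24.3π²/2.98² - 1.9879 ≈ 25.019
Since 2.7π²/2.98² ≈ 3.001 > 1.9879, all λₙ > 0.
The n=1 mode decays slowest → dominates as t → ∞.
Asymptotic: θ ~ c₁ sin(πx/2.98) e^{-λ₁t} with decay rate λ₁ ≈ 1.013.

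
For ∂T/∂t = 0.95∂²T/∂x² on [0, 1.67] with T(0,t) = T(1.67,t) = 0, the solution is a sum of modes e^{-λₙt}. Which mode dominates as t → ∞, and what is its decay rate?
Eigenvalues: λₙ = 0.95n²π²/1.67².
First three modes:
  n=1: λ₁ = 0.95π²/1.67² ≈ 3.362
  n=2: λ₂ = 3.8π²/1.67² ≈ 13.448 (4× faster decay)
  n=3: λ₃ = 8.55π²/1.67² ≈ 30.257 (9× faster decay)
As t → ∞, higher modes decay exponentially faster. The n=1 mode dominates: T ~ c₁ sin(πx/1.67) e^{-λ₁t}.
Decay rate: λ₁ = 0.95π²/1.67² ≈ 3.362.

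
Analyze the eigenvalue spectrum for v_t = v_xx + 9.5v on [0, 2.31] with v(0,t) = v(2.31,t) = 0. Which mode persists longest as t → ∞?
Eigenvalues: λₙ = n²π²/2.31² - 9.5.
First three modes:
  n=1: λ₁ = π²/2.31² - 9.5 ≈ -7.65
  n=2: λ₂ = 4π²/2.31² - 9.5 ≈ -2.102
  n=3: λ₃ = 9π²/2.31² - 9.5 ≈ 7.146
Since π²/2.31² ≈ 1.85 < 9.5, λ₁ < 0.
The n=1 mode grows fastest (−λₙ is largest for n=1) → dominates.
Asymptotic: v ~ c₁ sin(πx/2.31) e^{7.65t} (exponential growth at rate −λ₁ ≈ 7.65).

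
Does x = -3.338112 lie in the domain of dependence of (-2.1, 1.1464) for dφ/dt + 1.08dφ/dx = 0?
Yes. The characteristic through (-2.1, 1.1464) passes through x = -3.338112.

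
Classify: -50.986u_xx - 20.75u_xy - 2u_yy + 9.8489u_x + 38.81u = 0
Hyperbolic (discriminant = 22.6745).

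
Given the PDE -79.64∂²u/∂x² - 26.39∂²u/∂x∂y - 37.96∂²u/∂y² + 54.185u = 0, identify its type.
The second-order coefficients are A = -79.64, B = -26.39, C = -37.96. Since B² - 4AC = -11396.1055 < 0, this is an elliptic PDE.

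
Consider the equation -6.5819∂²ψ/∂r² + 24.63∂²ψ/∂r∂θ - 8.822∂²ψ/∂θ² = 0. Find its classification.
Hyperbolic. (A = -6.5819, B = 24.63, C = -8.822 gives B² - 4AC = 374.3748128.)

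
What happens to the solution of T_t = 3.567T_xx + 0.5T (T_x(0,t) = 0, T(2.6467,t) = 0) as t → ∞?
T → 0. Diffusion dominates reaction (r=0.5 < κπ²/(4L²)≈1.26); solution decays.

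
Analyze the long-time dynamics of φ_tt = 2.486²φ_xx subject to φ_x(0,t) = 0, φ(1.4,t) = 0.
Long-time behavior: φ oscillates (no decay). Energy is conserved; the solution oscillates indefinitely as standing waves.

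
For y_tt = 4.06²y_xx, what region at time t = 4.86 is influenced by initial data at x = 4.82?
Domain of influence: [-14.9116, 24.5516]. Data at x = 4.82 spreads outward at speed 4.06.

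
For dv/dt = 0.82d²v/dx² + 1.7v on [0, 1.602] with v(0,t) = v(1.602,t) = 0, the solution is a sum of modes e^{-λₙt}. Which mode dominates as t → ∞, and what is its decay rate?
Eigenvalues: λₙ = 0.82n²π²/1.602² - 1.7.
First three modes:
  n=1: λ₁ = 0.82π²/1.602² - 1.7 ≈ 1.453
  n=2: λ₂ = 3.28π²/1.602² - 1.7 ≈ 10.914
  n=3: λ₃ = 7.38π²/1.602² - 1.7 ≈ 26.681
Since 0.82π²/1.602² ≈ 3.153 > 1.7, all λₙ > 0.
The n=1 mode decays slowest → dominates as t → ∞.
Asymptotic: v ~ c₁ sin(πx/1.602) e^{-λ₁t} with decay rate λ₁ ≈ 1.453.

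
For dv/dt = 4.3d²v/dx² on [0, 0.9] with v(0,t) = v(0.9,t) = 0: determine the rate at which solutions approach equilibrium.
Eigenvalues: λₙ = 4.3n²π²/0.9².
First three modes:
  n=1: λ₁ = 4.3π²/0.9² ≈ 52.394
  n=2: λ₂ = 17.2π²/0.9² ≈ 209.577 (4× faster decay)
  n=3: λ₃ = 38.7π²/0.9² ≈ 471.548 (9× faster decay)
As t → ∞, higher modes decay exponentially faster. The n=1 mode dominates: v ~ c₁ sin(πx/0.9) e^{-λ₁t}.
Decay rate: λ₁ = 4.3π²/0.9² ≈ 52.394.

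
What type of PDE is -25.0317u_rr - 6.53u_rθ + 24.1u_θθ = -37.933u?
Rewriting in standard form: -25.0317u_rr - 6.53u_rθ + 24.1u_θθ + 37.933u = 0. With A = -25.0317, B = -6.53, C = 24.1, the discriminant is 2455.69678. This is a hyperbolic PDE.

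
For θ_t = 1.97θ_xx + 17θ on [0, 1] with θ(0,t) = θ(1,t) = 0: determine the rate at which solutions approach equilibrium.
Eigenvalues: λₙ = 1.97n²π²/1² - 17.
First three modes:
  n=1: λ₁ = 1.97π² - 17 ≈ 2.443
  n=2: λ₂ = 7.88π² - 17 ≈ 60.772
  n=3: λ₃ = 17.73π² - 17 ≈ 157.988
Since 1.97π² ≈ 19.443 > 17, all λₙ > 0.
The n=1 mode decays slowest → dominates as t → ∞.
Asymptotic: θ ~ c₁ sin(πx/1) e^{-λ₁t} with decay rate λ₁ ≈ 2.443.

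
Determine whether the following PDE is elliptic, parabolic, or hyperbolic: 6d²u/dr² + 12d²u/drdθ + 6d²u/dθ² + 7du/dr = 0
Coefficients: A = 6, B = 12, C = 6. B² - 4AC = 0, which is zero, so the equation is parabolic.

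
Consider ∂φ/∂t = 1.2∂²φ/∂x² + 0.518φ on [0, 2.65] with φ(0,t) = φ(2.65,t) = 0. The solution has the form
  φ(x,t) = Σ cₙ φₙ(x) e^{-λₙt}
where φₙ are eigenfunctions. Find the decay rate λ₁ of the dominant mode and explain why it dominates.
Eigenvalues: λₙ = 1.2n²π²/2.65² - 0.518.
First three modes:
  n=1: λ₁ = 1.2π²/2.65² - 0.518 ≈ 1.169
  n=2: λ₂ = 4.8π²/2.65² - 0.518 ≈ 6.228
  n=3: λ₃ = 10.8π²/2.65² - 0.518 ≈ 14.661
Since 1.2π²/2.65² ≈ 1.687 > 0.518, all λₙ > 0.
The n=1 mode decays slowest → dominates as t → ∞.
Asymptotic: φ ~ c₁ sin(πx/2.65) e^{-λ₁t} with decay rate λ₁ ≈ 1.169.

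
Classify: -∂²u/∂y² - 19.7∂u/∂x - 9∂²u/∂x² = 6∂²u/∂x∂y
Rewriting in standard form: -9∂²u/∂x² - 6∂²u/∂x∂y - ∂²u/∂y² - 19.7∂u/∂x = 0. Parabolic (discriminant = 0).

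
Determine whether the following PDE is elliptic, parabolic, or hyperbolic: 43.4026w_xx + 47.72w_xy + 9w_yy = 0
Coefficients: A = 43.4026, B = 47.72, C = 9. B² - 4AC = 714.7048, which is positive, so the equation is hyperbolic.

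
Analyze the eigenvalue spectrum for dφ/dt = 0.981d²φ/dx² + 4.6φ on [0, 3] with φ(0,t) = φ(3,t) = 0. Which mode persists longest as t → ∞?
Eigenvalues: λₙ = 0.981n²π²/3² - 4.6.
First three modes:
  n=1: λ₁ = 0.981π²/3² - 4.6 ≈ -3.524
  n=2: λ₂ = 3.924π²/3² - 4.6 ≈ -0.297
  n=3: λ₃ = 8.829π²/3² - 4.6 ≈ 5.082
Since 0.981π²/3² ≈ 1.076 < 4.6, λ₁ < 0.
The n=1 mode grows fastest (−λₙ is largest for n=1) → dominates.
Asymptotic: φ ~ c₁ sin(πx/3) e^{3.524t} (exponential growth at rate −λ₁ ≈ 3.524).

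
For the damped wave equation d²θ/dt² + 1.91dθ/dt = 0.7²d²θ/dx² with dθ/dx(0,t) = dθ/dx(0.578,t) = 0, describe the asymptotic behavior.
θ → constant (steady state). Damping (γ=1.91) dissipates the nonconstant modes; with Neumann BCs the spatial average obeys M''+γM'=0 and tends to a finite limit.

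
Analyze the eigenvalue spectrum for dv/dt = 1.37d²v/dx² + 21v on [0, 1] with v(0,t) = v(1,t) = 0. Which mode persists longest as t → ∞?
Eigenvalues: λₙ = 1.37n²π²/1² - 21.
First three modes:
  n=1: λ₁ = 1.37π² - 21 ≈ -7.479
  n=2: λ₂ = 5.48π² - 21 ≈ 33.085
  n=3: λ₃ = 12.33π² - 21 ≈ 100.692
Since 1.37π² ≈ 13.521 < 21, λ₁ < 0.
The n=1 mode grows fastest (−λₙ is largest for n=1) → dominates.
Asymptotic: v ~ c₁ sin(πx/1) e^{7.479t} (exponential growth at rate −λ₁ ≈ 7.479).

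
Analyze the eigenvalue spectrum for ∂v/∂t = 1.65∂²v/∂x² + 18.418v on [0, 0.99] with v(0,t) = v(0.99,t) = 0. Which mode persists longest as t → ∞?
Eigenvalues: λₙ = 1.65n²π²/0.99² - 18.418.
First three modes:
  n=1: λ₁ = 1.65π²/0.99² - 18.418 ≈ -1.803
  n=2: λ₂ = 6.6π²/0.99² - 18.418 ≈ 48.044
  n=3: λ₃ = 14.85π²/0.99² - 18.418 ≈ 131.121
Since 1.65π²/0.99² ≈ 16.615 < 18.418, λ₁ < 0.
The n=1 mode grows fastest (−λₙ is largest for n=1) → dominates.
Asymptotic: v ~ c₁ sin(πx/0.99) e^{1.803t} (exponential growth at rate −λ₁ ≈ 1.803).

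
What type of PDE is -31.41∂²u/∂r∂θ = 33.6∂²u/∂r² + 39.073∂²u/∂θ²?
Rewriting in standard form: -33.6∂²u/∂r² - 31.41∂²u/∂r∂θ - 39.073∂²u/∂θ² = 0. With A = -33.6, B = -31.41, C = -39.073, the discriminant is -4264.8231. This is an elliptic PDE.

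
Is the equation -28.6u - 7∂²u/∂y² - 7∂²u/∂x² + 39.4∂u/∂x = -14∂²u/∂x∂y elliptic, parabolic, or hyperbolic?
Rewriting in standard form: -7∂²u/∂x² + 14∂²u/∂x∂y - 7∂²u/∂y² + 39.4∂u/∂x - 28.6u = 0. Computing B² - 4AC with A = -7, B = 14, C = -7: discriminant = 0 (zero). Answer: parabolic.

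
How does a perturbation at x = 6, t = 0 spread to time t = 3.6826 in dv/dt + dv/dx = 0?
At x = 9.6826. The characteristic carries data from (6, 0) to (9.6826, 3.6826).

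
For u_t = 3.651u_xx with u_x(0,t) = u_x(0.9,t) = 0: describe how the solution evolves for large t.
u → constant (steady state). Heat is conserved (no flux at boundaries); solution approaches the spatial average.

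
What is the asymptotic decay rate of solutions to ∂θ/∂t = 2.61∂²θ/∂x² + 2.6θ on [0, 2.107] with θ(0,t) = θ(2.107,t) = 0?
Eigenvalues: λₙ = 2.61n²π²/2.107² - 2.6.
First three modes:
  n=1: λ₁ = 2.61π²/2.107² - 2.6 ≈ 3.202
  n=2: λ₂ = 10.44π²/2.107² - 2.6 ≈ 20.61
  n=3: λ₃ = 23.49π²/2.107² - 2.6 ≈ 49.622
Since 2.61π²/2.107² ≈ 5.802 > 2.6, all λₙ > 0.
The n=1 mode decays slowest → dominates as t → ∞.
Asymptotic: θ ~ c₁ sin(πx/2.107) e^{-λ₁t} with decay rate λ₁ ≈ 3.202.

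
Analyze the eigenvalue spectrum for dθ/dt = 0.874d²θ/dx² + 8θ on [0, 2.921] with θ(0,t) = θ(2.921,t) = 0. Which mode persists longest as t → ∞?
Eigenvalues: λₙ = 0.874n²π²/2.921² - 8.
First three modes:
  n=1: λ₁ = 0.874π²/2.921² - 8 ≈ -6.989
  n=2: λ₂ = 3.496π²/2.921² - 8 ≈ -3.956
  n=3: λ₃ = 7.866π²/2.921² - 8 ≈ 1.099
Since 0.874π²/2.921² ≈ 1.011 < 8, λ₁ < 0.
The n=1 mode grows fastest (−λₙ is largest for n=1) → dominates.
Asymptotic: θ ~ c₁ sin(πx/2.921) e^{6.989t} (exponential growth at rate −λ₁ ≈ 6.989).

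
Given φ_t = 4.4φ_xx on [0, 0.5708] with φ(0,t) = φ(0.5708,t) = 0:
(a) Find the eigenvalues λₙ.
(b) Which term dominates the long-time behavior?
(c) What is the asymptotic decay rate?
Eigenvalues: λₙ = 4.4n²π²/0.5708².
First three modes:
  n=1: λ₁ = 4.4π²/0.5708² ≈ 133.286
  n=2: λ₂ = 17.6π²/0.5708² ≈ 533.144 (4× faster decay)
  n=3: λ₃ = 39.6π²/0.5708² ≈ 1199.574 (9× faster decay)
As t → ∞, higher modes decay exponentially faster. The n=1 mode dominates: φ ~ c₁ sin(πx/0.5708) e^{-λ₁t}.
Decay rate: λ₁ = 4.4π²/0.5708² ≈ 133.286.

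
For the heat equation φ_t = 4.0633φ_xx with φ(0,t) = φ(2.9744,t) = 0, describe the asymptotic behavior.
φ → 0. Heat diffuses out through both boundaries.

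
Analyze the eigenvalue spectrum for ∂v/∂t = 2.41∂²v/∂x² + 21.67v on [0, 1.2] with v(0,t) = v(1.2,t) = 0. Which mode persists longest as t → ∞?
Eigenvalues: λₙ = 2.41n²π²/1.2² - 21.67.
First three modes:
  n=1: λ₁ = 2.41π²/1.2² - 21.67 ≈ -5.152
  n=2: λ₂ = 9.64π²/1.2² - 21.67 ≈ 44.402
  n=3: λ₃ = 21.69π²/1.2² - 21.67 ≈ 126.991
Since 2.41π²/1.2² ≈ 16.518 < 21.67, λ₁ < 0.
The n=1 mode grows fastest (−λₙ is largest for n=1) → dominates.
Asymptotic: v ~ c₁ sin(πx/1.2) e^{5.152t} (exponential growth at rate −λ₁ ≈ 5.152).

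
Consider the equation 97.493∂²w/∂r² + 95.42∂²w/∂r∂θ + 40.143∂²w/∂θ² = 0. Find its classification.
Elliptic. (A = 97.493, B = 95.42, C = 40.143 gives B² - 4AC = -6549.669596.)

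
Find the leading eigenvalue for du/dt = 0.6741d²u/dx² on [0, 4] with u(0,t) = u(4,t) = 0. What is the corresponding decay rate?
Eigenvalues: λₙ = 0.6741n²π²/4².
First three modes:
  n=1: λ₁ = 0.6741π²/4² ≈ 0.416
  n=2: λ₂ = 2.6964π²/4² ≈ 1.663 (4× faster decay)
  n=3: λ₃ = 6.0669π²/4² ≈ 3.742 (9× faster decay)
As t → ∞, higher modes decay exponentially faster. The n=1 mode dominates: u ~ c₁ sin(πx/4) e^{-λ₁t}.
Decay rate: λ₁ = 0.6741π²/4² ≈ 0.416.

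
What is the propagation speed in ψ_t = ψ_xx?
Infinite. The heat equation is parabolic, not hyperbolic, so disturbances propagate instantly.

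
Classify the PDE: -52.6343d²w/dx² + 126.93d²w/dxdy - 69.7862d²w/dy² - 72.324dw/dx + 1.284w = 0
A = -52.6343, B = 126.93, C = -69.7862. Discriminant B² - 4AC = 1418.63375336. Since 1418.63375336 > 0, hyperbolic.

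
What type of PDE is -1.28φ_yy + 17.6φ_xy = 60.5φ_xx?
Rewriting in standard form: -60.5φ_xx + 17.6φ_xy - 1.28φ_yy = 0. With A = -60.5, B = 17.6, C = -1.28, the discriminant is 0. This is a parabolic PDE.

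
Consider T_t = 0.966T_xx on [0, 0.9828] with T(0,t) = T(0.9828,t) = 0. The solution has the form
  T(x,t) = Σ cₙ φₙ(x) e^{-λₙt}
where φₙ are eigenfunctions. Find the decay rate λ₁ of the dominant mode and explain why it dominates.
Eigenvalues: λₙ = 0.966n²π²/0.9828².
First three modes:
  n=1: λ₁ = 0.966π²/0.9828² ≈ 9.871
  n=2: λ₂ = 3.864π²/0.9828² ≈ 39.483 (4× faster decay)
  n=3: λ₃ = 8.694π²/0.9828² ≈ 88.836 (9× faster decay)
As t → ∞, higher modes decay exponentially faster. The n=1 mode dominates: T ~ c₁ sin(πx/0.9828) e^{-λ₁t}.
Decay rate: λ₁ = 0.966π²/0.9828² ≈ 9.871.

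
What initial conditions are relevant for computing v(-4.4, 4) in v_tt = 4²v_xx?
Domain of dependence: [-20.4, 11.6]. Signals travel at speed 4, so data within |x - -4.4| ≤ 4·4 = 16 can reach the point.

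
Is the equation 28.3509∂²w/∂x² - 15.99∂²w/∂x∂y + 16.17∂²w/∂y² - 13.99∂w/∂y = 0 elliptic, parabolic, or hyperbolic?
Computing B² - 4AC with A = 28.3509, B = -15.99, C = 16.17: discriminant = -1578.056112 (negative). Answer: elliptic.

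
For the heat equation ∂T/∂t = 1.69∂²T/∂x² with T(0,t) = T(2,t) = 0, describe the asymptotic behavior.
T → 0. Heat diffuses out through both boundaries.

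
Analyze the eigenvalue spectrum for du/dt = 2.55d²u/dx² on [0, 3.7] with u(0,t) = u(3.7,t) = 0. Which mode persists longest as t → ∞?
Eigenvalues: λₙ = 2.55n²π²/3.7².
First three modes:
  n=1: λ₁ = 2.55π²/3.7² ≈ 1.838
  n=2: λ₂ = 10.2π²/3.7² ≈ 7.354 (4× faster decay)
  n=3: λ₃ = 22.95π²/3.7² ≈ 16.545 (9× faster decay)
As t → ∞, higher modes decay exponentially faster. The n=1 mode dominates: u ~ c₁ sin(πx/3.7) e^{-λ₁t}.
Decay rate: λ₁ = 2.55π²/3.7² ≈ 1.838.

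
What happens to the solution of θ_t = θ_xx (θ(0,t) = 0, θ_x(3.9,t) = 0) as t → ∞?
θ → 0. Heat escapes through the Dirichlet boundary.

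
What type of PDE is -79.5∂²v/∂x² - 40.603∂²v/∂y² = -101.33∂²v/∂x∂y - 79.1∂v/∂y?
Rewriting in standard form: -79.5∂²v/∂x² + 101.33∂²v/∂x∂y - 40.603∂²v/∂y² + 79.1∂v/∂y = 0. With A = -79.5, B = 101.33, C = -40.603, the discriminant is -2643.9851. This is an elliptic PDE.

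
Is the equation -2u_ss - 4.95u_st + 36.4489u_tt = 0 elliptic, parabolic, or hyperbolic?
Computing B² - 4AC with A = -2, B = -4.95, C = 36.4489: discriminant = 316.0937 (positive). Answer: hyperbolic.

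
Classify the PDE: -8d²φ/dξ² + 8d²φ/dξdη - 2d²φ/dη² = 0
A = -8, B = 8, C = -2. Discriminant B² - 4AC = 0. Since 0 = 0, parabolic.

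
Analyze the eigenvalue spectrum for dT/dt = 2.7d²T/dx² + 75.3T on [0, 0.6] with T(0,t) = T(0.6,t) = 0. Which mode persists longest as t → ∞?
Eigenvalues: λₙ = 2.7n²π²/0.6² - 75.3.
First three modes:
  n=1: λ₁ = 2.7π²/0.6² - 75.3 ≈ -1.278
  n=2: λ₂ = 10.8π²/0.6² - 75.3 ≈ 220.788
  n=3: λ₃ = 24.3π²/0.6² - 75.3 ≈ 590.898
Since 2.7π²/0.6² ≈ 74.022 < 75.3, λ₁ < 0.
The n=1 mode grows fastest (−λₙ is largest for n=1) → dominates.
Asymptotic: T ~ c₁ sin(πx/0.6) e^{1.278t} (exponential growth at rate −λ₁ ≈ 1.278).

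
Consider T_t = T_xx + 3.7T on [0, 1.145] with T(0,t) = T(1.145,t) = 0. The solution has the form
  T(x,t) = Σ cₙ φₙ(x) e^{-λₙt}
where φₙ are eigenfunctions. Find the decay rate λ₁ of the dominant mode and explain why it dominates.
Eigenvalues: λₙ = n²π²/1.145² - 3.7.
First three modes:
  n=1: λ₁ = π²/1.145² - 3.7 ≈ 3.828
  n=2: λ₂ = 4π²/1.145² - 3.7 ≈ 26.413
  n=3: λ₃ = 9π²/1.145² - 3.7 ≈ 64.053
Since π²/1.145² ≈ 7.528 > 3.7, all λₙ > 0.
The n=1 mode decays slowest → dominates as t → ∞.
Asymptotic: T ~ c₁ sin(πx/1.145) e^{-λ₁t} with decay rate λ₁ ≈ 3.828.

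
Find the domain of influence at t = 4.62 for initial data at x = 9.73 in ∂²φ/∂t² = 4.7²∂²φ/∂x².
Domain of influence: [-11.984, 31.444]. Data at x = 9.73 spreads outward at speed 4.7.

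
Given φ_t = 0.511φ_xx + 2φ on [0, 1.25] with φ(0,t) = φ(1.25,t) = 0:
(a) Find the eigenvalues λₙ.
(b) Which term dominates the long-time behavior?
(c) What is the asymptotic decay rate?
Eigenvalues: λₙ = 0.511n²π²/1.25² - 2.
First three modes:
  n=1: λ₁ = 0.511π²/1.25² - 2 ≈ 1.228
  n=2: λ₂ = 2.044π²/1.25² - 2 ≈ 10.911
  n=3: λ₃ = 4.599π²/1.25² - 2 ≈ 27.05
Since 0.511π²/1.25² ≈ 3.228 > 2, all λₙ > 0.
The n=1 mode decays slowest → dominates as t → ∞.
Asymptotic: φ ~ c₁ sin(πx/1.25) e^{-λ₁t} with decay rate λ₁ ≈ 1.228.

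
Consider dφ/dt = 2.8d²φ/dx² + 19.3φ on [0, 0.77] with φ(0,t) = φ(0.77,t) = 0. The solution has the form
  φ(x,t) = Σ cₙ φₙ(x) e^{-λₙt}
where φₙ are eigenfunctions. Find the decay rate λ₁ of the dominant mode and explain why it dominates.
Eigenvalues: λₙ = 2.8n²π²/0.77² - 19.3.
First three modes:
  n=1: λ₁ = 2.8π²/0.77² - 19.3 ≈ 27.31
  n=2: λ₂ = 11.2π²/0.77² - 19.3 ≈ 167.139
  n=3: λ₃ = 25.2π²/0.77² - 19.3 ≈ 400.187
Since 2.8π²/0.77² ≈ 46.61 > 19.3, all λₙ > 0.
The n=1 mode decays slowest → dominates as t → ∞.
Asymptotic: φ ~ c₁ sin(πx/0.77) e^{-λ₁t} with decay rate λ₁ ≈ 27.31.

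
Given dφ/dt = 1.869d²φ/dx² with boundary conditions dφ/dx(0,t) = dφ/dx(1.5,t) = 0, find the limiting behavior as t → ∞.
φ → constant (steady state). Heat is conserved (no flux at boundaries); solution approaches the spatial average.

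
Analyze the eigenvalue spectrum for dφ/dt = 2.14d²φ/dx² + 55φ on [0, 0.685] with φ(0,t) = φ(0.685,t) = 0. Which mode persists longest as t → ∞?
Eigenvalues: λₙ = 2.14n²π²/0.685² - 55.
First three modes:
  n=1: λ₁ = 2.14π²/0.685² - 55 ≈ -9.988
  n=2: λ₂ = 8.56π²/0.685² - 55 ≈ 125.05
  n=3: λ₃ = 19.26π²/0.685² - 55 ≈ 350.112
Since 2.14π²/0.685² ≈ 45.012 < 55, λ₁ < 0.
The n=1 mode grows fastest (−λₙ is largest for n=1) → dominates.
Asymptotic: φ ~ c₁ sin(πx/0.685) e^{9.988t} (exponential growth at rate −λ₁ ≈ 9.988).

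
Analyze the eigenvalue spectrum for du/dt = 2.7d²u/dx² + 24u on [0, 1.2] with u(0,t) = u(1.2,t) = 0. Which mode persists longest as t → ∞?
Eigenvalues: λₙ = 2.7n²π²/1.2² - 24.
First three modes:
  n=1: λ₁ = 2.7π²/1.2² - 24 ≈ -5.494
  n=2: λ₂ = 10.8π²/1.2² - 24 ≈ 50.022
  n=3: λ₃ = 24.3π²/1.2² - 24 ≈ 142.55
Since 2.7π²/1.2² ≈ 18.506 < 24, λ₁ < 0.
The n=1 mode grows fastest (−λₙ is largest for n=1) → dominates.
Asymptotic: u ~ c₁ sin(πx/1.2) e^{5.494t} (exponential growth at rate −λ₁ ≈ 5.494).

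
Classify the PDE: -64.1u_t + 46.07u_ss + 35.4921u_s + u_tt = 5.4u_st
Rewriting in standard form: 46.07u_ss - 5.4u_st + u_tt + 35.4921u_s - 64.1u_t = 0. A = 46.07, B = -5.4, C = 1. Discriminant B² - 4AC = -155.12. Since -155.12 < 0, elliptic.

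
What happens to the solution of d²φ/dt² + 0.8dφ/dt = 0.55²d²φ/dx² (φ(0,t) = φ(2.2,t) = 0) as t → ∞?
φ → 0. Damping (γ=0.8) dissipates energy; oscillations decay exponentially.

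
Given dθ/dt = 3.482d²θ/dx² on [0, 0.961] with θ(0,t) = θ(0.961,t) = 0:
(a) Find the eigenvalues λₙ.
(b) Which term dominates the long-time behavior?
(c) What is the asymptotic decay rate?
Eigenvalues: λₙ = 3.482n²π²/0.961².
First three modes:
  n=1: λ₁ = 3.482π²/0.961² ≈ 37.212
  n=2: λ₂ = 13.928π²/0.961² ≈ 148.848 (4× faster decay)
  n=3: λ₃ = 31.338π²/0.961² ≈ 334.907 (9× faster decay)
As t → ∞, higher modes decay exponentially faster. The n=1 mode dominates: θ ~ c₁ sin(πx/0.961) e^{-λ₁t}.
Decay rate: λ₁ = 3.482π²/0.961² ≈ 37.212.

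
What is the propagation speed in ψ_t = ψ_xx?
Infinite. The heat equation is parabolic, not hyperbolic, so disturbances propagate instantly.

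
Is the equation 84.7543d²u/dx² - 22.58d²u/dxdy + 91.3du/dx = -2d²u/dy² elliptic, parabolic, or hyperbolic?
Rewriting in standard form: 84.7543d²u/dx² - 22.58d²u/dxdy + 2d²u/dy² + 91.3du/dx = 0. Computing B² - 4AC with A = 84.7543, B = -22.58, C = 2: discriminant = -168.178 (negative). Answer: elliptic.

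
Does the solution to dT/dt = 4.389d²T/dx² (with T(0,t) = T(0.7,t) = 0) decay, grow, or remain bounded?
T → 0. Heat diffuses out through both boundaries.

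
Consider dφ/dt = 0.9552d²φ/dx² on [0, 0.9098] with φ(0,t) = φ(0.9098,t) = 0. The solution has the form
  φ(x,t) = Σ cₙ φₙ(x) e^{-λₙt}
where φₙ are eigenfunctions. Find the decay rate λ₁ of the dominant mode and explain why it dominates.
Eigenvalues: λₙ = 0.9552n²π²/0.9098².
First three modes:
  n=1: λ₁ = 0.9552π²/0.9098² ≈ 11.389
  n=2: λ₂ = 3.8208π²/0.9098² ≈ 45.558 (4× faster decay)
  n=3: λ₃ = 8.5968π²/0.9098² ≈ 102.505 (9× faster decay)
As t → ∞, higher modes decay exponentially faster. The n=1 mode dominates: φ ~ c₁ sin(πx/0.9098) e^{-λ₁t}.
Decay rate: λ₁ = 0.9552π²/0.9098² ≈ 11.389.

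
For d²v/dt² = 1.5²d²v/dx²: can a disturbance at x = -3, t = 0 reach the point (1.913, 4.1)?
Yes. The domain of dependence is [-4.237, 8.063], and -3 ∈ [-4.237, 8.063].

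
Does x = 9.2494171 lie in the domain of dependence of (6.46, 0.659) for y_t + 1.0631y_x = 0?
No. Only data at x = 5.7594171 affects (6.46, 0.659). Advection has one-way propagation along characteristics.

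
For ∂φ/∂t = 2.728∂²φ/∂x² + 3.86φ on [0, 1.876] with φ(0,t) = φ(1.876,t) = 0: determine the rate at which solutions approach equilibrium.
Eigenvalues: λₙ = 2.728n²π²/1.876² - 3.86.
First three modes:
  n=1: λ₁ = 2.728π²/1.876² - 3.86 ≈ 3.79
  n=2: λ₂ = 10.912π²/1.876² - 3.86 ≈ 26.741
  n=3: λ₃ = 24.552π²/1.876² - 3.86 ≈ 64.993
Since 2.728π²/1.876² ≈ 7.65 > 3.86, all λₙ > 0.
The n=1 mode decays slowest → dominates as t → ∞.
Asymptotic: φ ~ c₁ sin(πx/1.876) e^{-λ₁t} with decay rate λ₁ ≈ 3.79.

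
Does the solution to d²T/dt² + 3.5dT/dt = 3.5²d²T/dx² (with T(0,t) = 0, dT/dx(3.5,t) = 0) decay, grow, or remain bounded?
T → 0. Damping (γ=3.5) dissipates energy; oscillations decay exponentially.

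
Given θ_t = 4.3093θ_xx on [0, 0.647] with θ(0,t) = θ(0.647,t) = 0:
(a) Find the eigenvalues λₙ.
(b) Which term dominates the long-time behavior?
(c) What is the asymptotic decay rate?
Eigenvalues: λₙ = 4.3093n²π²/0.647².
First three modes:
  n=1: λ₁ = 4.3093π²/0.647² ≈ 101.601
  n=2: λ₂ = 17.2372π²/0.647² ≈ 406.404 (4× faster decay)
  n=3: λ₃ = 38.7837π²/0.647² ≈ 914.409 (9× faster decay)
As t → ∞, higher modes decay exponentially faster. The n=1 mode dominates: θ ~ c₁ sin(πx/0.647) e^{-λ₁t}.
Decay rate: λ₁ = 4.3093π²/0.647² ≈ 101.601.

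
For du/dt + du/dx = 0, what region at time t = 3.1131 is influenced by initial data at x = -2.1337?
At x = 0.9794. The characteristic carries data from (-2.1337, 0) to (0.9794, 3.1131).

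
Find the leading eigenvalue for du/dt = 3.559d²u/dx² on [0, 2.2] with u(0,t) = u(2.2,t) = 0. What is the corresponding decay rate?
Eigenvalues: λₙ = 3.559n²π²/2.2².
First three modes:
  n=1: λ₁ = 3.559π²/2.2² ≈ 7.257
  n=2: λ₂ = 14.236π²/2.2² ≈ 29.03 (4× faster decay)
  n=3: λ₃ = 32.031π²/2.2² ≈ 65.317 (9× faster decay)
As t → ∞, higher modes decay exponentially faster. The n=1 mode dominates: u ~ c₁ sin(πx/2.2) e^{-λ₁t}.
Decay rate: λ₁ = 3.559π²/2.2² ≈ 7.257.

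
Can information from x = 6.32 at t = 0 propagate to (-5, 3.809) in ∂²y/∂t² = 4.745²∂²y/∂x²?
Yes. The domain of dependence is [-23.073705, 13.073705], and 6.32 ∈ [-23.073705, 13.073705].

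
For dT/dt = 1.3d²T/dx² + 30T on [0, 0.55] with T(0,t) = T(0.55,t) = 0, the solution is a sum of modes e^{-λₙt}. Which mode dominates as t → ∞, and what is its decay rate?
Eigenvalues: λₙ = 1.3n²π²/0.55² - 30.
First three modes:
  n=1: λ₁ = 1.3π²/0.55² - 30 ≈ 12.415
  n=2: λ₂ = 5.2π²/0.55² - 30 ≈ 139.659
  n=3: λ₃ = 11.7π²/0.55² - 30 ≈ 351.733
Since 1.3π²/0.55² ≈ 42.415 > 30, all λₙ > 0.
The n=1 mode decays slowest → dominates as t → ∞.
Asymptotic: T ~ c₁ sin(πx/0.55) e^{-λ₁t} with decay rate λ₁ ≈ 12.415.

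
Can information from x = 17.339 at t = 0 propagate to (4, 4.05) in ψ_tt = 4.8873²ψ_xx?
Yes. The domain of dependence is [-15.793565, 23.793565], and 17.339 ∈ [-15.793565, 23.793565].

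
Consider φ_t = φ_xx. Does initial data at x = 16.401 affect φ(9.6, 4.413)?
Yes, for any finite x. The heat equation has infinite propagation speed, so all initial data affects all points at any t > 0.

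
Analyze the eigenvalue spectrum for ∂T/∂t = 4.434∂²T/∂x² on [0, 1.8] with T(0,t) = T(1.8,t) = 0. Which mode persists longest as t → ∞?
Eigenvalues: λₙ = 4.434n²π²/1.8².
First three modes:
  n=1: λ₁ = 4.434π²/1.8² ≈ 13.507
  n=2: λ₂ = 17.736π²/1.8² ≈ 54.027 (4× faster decay)
  n=3: λ₃ = 39.906π²/1.8² ≈ 121.561 (9× faster decay)
As t → ∞, higher modes decay exponentially faster. The n=1 mode dominates: T ~ c₁ sin(πx/1.8) e^{-λ₁t}.
Decay rate: λ₁ = 4.434π²/1.8² ≈ 13.507.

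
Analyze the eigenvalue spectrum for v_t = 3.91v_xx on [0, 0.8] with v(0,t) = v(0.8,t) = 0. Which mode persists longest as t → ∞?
Eigenvalues: λₙ = 3.91n²π²/0.8².
First three modes:
  n=1: λ₁ = 3.91π²/0.8² ≈ 60.297
  n=2: λ₂ = 15.64π²/0.8² ≈ 241.188 (4× faster decay)
  n=3: λ₃ = 35.19π²/0.8² ≈ 542.674 (9× faster decay)
As t → ∞, higher modes decay exponentially faster. The n=1 mode dominates: v ~ c₁ sin(πx/0.8) e^{-λ₁t}.
Decay rate: λ₁ = 3.91π²/0.8² ≈ 60.297.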